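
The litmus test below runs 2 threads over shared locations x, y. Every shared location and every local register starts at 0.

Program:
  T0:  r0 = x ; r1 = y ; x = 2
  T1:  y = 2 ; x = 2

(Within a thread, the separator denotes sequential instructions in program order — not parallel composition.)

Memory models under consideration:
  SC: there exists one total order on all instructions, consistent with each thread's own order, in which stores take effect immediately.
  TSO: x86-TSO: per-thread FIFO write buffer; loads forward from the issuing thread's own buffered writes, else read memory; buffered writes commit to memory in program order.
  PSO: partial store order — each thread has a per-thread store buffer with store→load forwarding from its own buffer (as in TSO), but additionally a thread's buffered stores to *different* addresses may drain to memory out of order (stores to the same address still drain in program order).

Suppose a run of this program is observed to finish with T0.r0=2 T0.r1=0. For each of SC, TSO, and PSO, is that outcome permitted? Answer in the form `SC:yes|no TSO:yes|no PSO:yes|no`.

outcome vector order: (T0.r0,T0.r1)
SC: 3 outcomes — {00 02 22}
TSO: 3 outcomes — {00 02 22}
PSO: 4 outcomes — {00 02 20 22}
target 20 ∈ {PSO}

SC:no TSO:no PSO:yes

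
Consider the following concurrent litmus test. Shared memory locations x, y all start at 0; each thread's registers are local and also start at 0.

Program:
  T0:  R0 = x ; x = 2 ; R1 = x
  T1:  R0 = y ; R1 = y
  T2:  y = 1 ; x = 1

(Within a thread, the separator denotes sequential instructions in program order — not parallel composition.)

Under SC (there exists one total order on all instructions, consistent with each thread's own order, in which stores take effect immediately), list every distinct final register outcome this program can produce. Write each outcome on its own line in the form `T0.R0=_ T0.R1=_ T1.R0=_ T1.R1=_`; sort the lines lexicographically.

T0.R0=0 T0.R1=1 T1.R0=0 T1.R1=0
T0.R0=0 T0.R1=1 T1.R0=0 T1.R1=1
T0.R0=0 T0.R1=1 T1.R0=1 T1.R1=1
T0.R0=0 T0.R1=2 T1.R0=0 T1.R1=0
T0.R0=0 T0.R1=2 T1.R0=0 T1.R1=1
T0.R0=0 T0.R1=2 T1.R0=1 T1.R1=1
T0.R0=1 T0.R1=2 T1.R0=0 T1.R1=0
T0.R0=1 T0.R1=2 T1.R0=0 T1.R1=1
T0.R0=1 T0.R1=2 T1.R0=1 T1.R1=1

outcome vector order: (T0.R0,T0.R1,T1.R0,T1.R1)
|SC outcomes| = 9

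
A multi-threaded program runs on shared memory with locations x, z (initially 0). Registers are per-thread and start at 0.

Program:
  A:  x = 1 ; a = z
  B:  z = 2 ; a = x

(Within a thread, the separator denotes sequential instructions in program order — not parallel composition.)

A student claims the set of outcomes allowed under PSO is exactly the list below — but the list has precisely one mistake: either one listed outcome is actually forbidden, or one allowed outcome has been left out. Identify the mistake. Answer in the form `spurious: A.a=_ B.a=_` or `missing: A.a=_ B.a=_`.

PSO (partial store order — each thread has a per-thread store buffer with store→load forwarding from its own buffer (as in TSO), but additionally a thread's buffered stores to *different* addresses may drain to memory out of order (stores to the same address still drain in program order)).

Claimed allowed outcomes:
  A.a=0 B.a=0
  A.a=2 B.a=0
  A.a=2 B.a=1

outcome vector order: (A.a,B.a)
PSO: 4 outcomes — {0/0; 0/1; 2/0; 2/1}
PSO∖claimed = {0/1}

missing: A.a=0 B.a=1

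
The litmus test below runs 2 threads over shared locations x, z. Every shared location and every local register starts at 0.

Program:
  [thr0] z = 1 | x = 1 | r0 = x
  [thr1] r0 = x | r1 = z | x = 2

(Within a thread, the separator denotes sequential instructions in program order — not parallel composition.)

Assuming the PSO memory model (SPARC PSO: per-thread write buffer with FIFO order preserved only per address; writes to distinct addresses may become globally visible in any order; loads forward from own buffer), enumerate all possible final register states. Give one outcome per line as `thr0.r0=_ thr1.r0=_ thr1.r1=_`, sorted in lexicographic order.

thr0.r0=1 thr1.r0=0 thr1.r1=0
thr0.r0=1 thr1.r0=0 thr1.r1=1
thr0.r0=1 thr1.r0=1 thr1.r1=0
thr0.r0=1 thr1.r0=1 thr1.r1=1
thr0.r0=2 thr1.r0=0 thr1.r1=0
thr0.r0=2 thr1.r0=0 thr1.r1=1
thr0.r0=2 thr1.r0=1 thr1.r1=0
thr0.r0=2 thr1.r0=1 thr1.r1=1

outcome vector order: (thr0.r0,thr1.r0,thr1.r1)
|PSO outcomes| = 8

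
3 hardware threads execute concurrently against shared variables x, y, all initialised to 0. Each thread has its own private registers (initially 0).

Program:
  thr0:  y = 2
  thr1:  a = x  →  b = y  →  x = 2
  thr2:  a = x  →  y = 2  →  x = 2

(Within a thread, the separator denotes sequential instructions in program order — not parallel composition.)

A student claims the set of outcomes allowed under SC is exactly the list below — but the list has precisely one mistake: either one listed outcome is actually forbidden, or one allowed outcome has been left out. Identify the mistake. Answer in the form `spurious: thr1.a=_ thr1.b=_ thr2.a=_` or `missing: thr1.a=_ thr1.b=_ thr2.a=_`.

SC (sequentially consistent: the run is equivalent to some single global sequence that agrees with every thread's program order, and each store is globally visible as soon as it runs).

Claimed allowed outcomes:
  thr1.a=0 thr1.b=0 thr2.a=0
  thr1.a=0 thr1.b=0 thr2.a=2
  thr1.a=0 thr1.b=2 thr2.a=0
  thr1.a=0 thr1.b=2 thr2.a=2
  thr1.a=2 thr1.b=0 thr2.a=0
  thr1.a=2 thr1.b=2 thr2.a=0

outcome vector order: (thr1.a,thr1.b,thr2.a)
SC: 5 outcomes — {<0 0 0>; <0 0 2>; <0 2 0>; <0 2 2>; <2 2 0>}
claimed∖SC = {<2 0 0>}

spurious: thr1.a=2 thr1.b=0 thr2.a=0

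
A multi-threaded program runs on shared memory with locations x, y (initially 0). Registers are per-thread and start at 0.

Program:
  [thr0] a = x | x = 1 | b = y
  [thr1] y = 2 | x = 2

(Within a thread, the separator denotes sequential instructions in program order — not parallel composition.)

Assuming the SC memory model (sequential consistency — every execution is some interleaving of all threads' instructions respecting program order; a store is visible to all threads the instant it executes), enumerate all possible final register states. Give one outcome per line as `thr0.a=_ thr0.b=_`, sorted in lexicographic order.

outcome vector order: (thr0.a,thr0.b)
|SC outcomes| = 3

thr0.a=0 thr0.b=0
thr0.a=0 thr0.b=2
thr0.a=2 thr0.b=2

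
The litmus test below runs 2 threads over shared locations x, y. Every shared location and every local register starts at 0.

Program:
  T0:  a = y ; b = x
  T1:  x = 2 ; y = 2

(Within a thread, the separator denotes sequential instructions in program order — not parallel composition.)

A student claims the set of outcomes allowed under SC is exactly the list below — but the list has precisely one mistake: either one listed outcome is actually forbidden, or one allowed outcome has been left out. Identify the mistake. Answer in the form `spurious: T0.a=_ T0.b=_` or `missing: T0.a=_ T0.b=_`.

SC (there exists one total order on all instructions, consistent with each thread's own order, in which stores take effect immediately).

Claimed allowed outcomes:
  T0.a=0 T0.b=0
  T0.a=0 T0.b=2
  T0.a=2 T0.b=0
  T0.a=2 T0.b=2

spurious: T0.a=2 T0.b=0

outcome vector order: (T0.a,T0.b)
SC (3): 0/0; 0/2; 2/2
claimed∖SC = {2/0}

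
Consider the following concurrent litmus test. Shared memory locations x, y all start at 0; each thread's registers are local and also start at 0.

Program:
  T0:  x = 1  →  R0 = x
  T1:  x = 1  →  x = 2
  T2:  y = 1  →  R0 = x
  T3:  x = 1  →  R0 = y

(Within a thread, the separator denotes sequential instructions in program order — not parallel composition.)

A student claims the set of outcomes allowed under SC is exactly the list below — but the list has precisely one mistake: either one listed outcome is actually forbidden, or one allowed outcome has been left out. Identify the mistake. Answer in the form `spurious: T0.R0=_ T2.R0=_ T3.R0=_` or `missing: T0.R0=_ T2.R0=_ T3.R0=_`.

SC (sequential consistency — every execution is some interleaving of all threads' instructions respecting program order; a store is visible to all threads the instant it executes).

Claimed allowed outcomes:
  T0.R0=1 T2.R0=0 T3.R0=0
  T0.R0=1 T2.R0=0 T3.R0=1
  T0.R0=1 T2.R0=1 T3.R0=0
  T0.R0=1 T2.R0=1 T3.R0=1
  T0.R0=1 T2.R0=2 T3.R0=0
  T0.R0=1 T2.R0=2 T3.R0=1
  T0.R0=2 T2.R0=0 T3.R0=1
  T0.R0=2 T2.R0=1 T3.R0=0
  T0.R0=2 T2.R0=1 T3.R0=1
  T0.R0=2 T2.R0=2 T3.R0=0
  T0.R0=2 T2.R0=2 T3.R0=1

spurious: T0.R0=1 T2.R0=0 T3.R0=0

outcome vector order: (T0.R0,T2.R0,T3.R0)
[SC] allowed = {<1 0 1> <1 1 0> <1 1 1> <1 2 0> <1 2 1> <2 0 1> <2 1 0> <2 1 1> <2 2 0> <2 2 1>}
claimed∖SC = {<1 0 0>}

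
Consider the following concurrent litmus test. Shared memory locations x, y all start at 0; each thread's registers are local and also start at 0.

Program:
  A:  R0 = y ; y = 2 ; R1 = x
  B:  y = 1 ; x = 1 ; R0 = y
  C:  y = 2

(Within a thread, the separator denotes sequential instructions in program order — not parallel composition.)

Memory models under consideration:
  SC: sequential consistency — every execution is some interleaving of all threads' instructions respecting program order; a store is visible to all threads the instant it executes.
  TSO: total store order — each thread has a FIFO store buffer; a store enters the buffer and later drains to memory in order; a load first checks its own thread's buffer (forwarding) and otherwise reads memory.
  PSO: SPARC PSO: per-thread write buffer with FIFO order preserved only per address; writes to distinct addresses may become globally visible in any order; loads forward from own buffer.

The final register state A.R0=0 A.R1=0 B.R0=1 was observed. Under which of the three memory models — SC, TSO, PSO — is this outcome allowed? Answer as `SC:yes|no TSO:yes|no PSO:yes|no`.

outcome vector order: (A.R0,A.R1,B.R0)
SC (11): 001; 002; 011; 012; 102; 111; 112; 201; 202; 211; 212
TSO (12): 001; 002; 011; 012; 101; 102; 111; 112; 201; 202; 211; 212
PSO (12): 001; 002; 011; 012; 101; 102; 111; 112; 201; 202; 211; 212
target 001 ∈ {SC,TSO,PSO}

SC:yes TSO:yes PSO:yes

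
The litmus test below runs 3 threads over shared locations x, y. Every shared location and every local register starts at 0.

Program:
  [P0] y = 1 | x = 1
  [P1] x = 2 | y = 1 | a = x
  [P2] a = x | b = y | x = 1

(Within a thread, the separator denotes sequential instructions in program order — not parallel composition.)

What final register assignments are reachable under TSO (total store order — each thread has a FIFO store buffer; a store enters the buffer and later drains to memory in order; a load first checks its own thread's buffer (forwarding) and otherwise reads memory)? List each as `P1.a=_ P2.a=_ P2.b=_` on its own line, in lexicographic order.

P1.a=1 P2.a=0 P2.b=0
P1.a=1 P2.a=0 P2.b=1
P1.a=1 P2.a=1 P2.b=1
P1.a=1 P2.a=2 P2.b=0
P1.a=1 P2.a=2 P2.b=1
P1.a=2 P2.a=0 P2.b=0
P1.a=2 P2.a=0 P2.b=1
P1.a=2 P2.a=1 P2.b=1
P1.a=2 P2.a=2 P2.b=0
P1.a=2 P2.a=2 P2.b=1

outcome vector order: (P1.a,P2.a,P2.b)
|TSO outcomes| = 10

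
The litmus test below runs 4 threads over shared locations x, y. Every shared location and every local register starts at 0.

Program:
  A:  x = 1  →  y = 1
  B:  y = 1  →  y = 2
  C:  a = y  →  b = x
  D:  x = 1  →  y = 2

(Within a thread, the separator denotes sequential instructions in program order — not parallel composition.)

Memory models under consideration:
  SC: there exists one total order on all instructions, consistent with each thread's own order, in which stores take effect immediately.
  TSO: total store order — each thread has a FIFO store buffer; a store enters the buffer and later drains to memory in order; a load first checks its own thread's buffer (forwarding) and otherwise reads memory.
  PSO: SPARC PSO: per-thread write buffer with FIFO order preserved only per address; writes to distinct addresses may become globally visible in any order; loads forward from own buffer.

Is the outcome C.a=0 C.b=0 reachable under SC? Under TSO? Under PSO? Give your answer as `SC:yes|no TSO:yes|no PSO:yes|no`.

SC:yes TSO:yes PSO:yes

outcome vector order: (C.a,C.b)
SC (6): (0,0), (0,1), (1,0), (1,1), (2,0), (2,1)
TSO (6): (0,0), (0,1), (1,0), (1,1), (2,0), (2,1)
PSO (6): (0,0), (0,1), (1,0), (1,1), (2,0), (2,1)
target (0,0) ∈ {SC,TSO,PSO}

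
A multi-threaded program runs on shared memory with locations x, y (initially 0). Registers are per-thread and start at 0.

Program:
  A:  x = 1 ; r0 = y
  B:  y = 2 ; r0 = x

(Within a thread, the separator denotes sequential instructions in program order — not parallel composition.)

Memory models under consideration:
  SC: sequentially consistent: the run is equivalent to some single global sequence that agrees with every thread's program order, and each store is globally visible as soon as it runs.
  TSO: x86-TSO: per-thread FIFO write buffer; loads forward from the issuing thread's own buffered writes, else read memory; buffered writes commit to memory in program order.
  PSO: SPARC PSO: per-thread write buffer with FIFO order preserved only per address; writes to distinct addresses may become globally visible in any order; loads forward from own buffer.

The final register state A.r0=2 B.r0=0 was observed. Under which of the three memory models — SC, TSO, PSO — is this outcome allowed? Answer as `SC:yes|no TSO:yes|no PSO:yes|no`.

SC:yes TSO:yes PSO:yes

outcome vector order: (A.r0,B.r0)
under SC → 01; 20; 21
under TSO → 00; 01; 20; 21
under PSO → 00; 01; 20; 21
target 20 ∈ {SC,TSO,PSO}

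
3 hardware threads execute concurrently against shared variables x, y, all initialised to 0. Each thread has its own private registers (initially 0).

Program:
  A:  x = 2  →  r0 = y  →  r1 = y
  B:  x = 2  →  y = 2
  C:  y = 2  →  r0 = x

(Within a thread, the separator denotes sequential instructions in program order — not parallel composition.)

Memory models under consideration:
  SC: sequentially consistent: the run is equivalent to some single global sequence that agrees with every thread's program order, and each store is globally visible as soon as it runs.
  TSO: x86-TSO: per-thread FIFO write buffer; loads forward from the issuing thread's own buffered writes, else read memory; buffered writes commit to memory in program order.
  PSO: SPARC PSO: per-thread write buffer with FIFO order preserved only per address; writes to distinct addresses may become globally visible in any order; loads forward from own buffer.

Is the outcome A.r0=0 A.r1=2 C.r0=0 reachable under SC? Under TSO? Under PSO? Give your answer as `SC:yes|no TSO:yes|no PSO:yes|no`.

outcome vector order: (A.r0,A.r1,C.r0)
under SC → (0,0,2); (0,2,2); (2,2,0); (2,2,2)
under TSO → (0,0,0); (0,0,2); (0,2,0); (0,2,2); (2,2,0); (2,2,2)
under PSO → (0,0,0); (0,0,2); (0,2,0); (0,2,2); (2,2,0); (2,2,2)
target (0,2,0) ∈ {TSO,PSO}

SC:no TSO:yes PSO:yes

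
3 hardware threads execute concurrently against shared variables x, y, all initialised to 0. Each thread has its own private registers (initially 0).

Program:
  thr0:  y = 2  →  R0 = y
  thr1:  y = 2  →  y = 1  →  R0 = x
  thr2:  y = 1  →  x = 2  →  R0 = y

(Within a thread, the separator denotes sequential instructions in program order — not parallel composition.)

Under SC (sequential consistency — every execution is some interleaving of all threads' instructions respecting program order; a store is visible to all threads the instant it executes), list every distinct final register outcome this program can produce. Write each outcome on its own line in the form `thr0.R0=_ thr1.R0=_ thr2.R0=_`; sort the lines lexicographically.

thr0.R0=1 thr1.R0=0 thr2.R0=1
thr0.R0=1 thr1.R0=2 thr2.R0=1
thr0.R0=1 thr1.R0=2 thr2.R0=2
thr0.R0=2 thr1.R0=0 thr2.R0=1
thr0.R0=2 thr1.R0=0 thr2.R0=2
thr0.R0=2 thr1.R0=2 thr2.R0=1
thr0.R0=2 thr1.R0=2 thr2.R0=2

outcome vector order: (thr0.R0,thr1.R0,thr2.R0)
|SC outcomes| = 7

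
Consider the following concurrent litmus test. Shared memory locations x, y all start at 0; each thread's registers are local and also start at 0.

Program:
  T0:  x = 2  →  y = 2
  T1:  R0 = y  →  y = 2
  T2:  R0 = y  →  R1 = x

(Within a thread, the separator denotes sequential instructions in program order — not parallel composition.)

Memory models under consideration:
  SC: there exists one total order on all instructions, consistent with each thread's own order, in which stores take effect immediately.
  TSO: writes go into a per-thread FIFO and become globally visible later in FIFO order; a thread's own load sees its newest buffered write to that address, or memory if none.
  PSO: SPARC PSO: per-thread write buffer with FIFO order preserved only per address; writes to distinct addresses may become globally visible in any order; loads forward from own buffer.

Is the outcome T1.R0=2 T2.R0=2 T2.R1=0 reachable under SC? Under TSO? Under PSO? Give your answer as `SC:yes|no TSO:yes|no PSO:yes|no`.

SC:no TSO:no PSO:yes

outcome vector order: (T1.R0,T2.R0,T2.R1)
SC: 7 outcomes — {000, 002, 020, 022, 200, 202, 222}
TSO: 7 outcomes — {000, 002, 020, 022, 200, 202, 222}
PSO: 8 outcomes — {000, 002, 020, 022, 200, 202, 220, 222}
target 220 ∈ {PSO}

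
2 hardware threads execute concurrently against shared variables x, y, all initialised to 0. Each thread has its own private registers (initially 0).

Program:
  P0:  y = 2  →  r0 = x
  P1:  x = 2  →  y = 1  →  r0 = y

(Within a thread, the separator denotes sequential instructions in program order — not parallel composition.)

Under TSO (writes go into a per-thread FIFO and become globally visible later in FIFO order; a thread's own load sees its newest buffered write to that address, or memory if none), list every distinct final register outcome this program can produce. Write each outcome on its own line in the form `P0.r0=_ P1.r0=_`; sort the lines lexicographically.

outcome vector order: (P0.r0,P1.r0)
|TSO outcomes| = 4

P0.r0=0 P1.r0=1
P0.r0=0 P1.r0=2
P0.r0=2 P1.r0=1
P0.r0=2 P1.r0=2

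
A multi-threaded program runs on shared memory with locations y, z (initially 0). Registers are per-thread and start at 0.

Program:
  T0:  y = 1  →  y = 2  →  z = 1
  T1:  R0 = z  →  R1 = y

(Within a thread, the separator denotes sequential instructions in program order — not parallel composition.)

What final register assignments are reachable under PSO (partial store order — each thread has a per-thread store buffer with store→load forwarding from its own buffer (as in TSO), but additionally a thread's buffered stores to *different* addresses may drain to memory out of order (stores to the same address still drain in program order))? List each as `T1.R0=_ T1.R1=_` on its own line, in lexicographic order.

outcome vector order: (T1.R0,T1.R1)
|PSO outcomes| = 6

T1.R0=0 T1.R1=0
T1.R0=0 T1.R1=1
T1.R0=0 T1.R1=2
T1.R0=1 T1.R1=0
T1.R0=1 T1.R1=1
T1.R0=1 T1.R1=2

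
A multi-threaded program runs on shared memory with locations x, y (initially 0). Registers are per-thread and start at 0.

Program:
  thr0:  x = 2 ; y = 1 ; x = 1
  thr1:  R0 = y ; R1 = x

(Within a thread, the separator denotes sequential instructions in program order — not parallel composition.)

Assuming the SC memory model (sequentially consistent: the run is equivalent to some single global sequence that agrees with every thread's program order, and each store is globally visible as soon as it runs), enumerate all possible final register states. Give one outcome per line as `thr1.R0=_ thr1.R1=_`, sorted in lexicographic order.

outcome vector order: (thr1.R0,thr1.R1)
|SC outcomes| = 5

thr1.R0=0 thr1.R1=0
thr1.R0=0 thr1.R1=1
thr1.R0=0 thr1.R1=2
thr1.R0=1 thr1.R1=1
thr1.R0=1 thr1.R1=2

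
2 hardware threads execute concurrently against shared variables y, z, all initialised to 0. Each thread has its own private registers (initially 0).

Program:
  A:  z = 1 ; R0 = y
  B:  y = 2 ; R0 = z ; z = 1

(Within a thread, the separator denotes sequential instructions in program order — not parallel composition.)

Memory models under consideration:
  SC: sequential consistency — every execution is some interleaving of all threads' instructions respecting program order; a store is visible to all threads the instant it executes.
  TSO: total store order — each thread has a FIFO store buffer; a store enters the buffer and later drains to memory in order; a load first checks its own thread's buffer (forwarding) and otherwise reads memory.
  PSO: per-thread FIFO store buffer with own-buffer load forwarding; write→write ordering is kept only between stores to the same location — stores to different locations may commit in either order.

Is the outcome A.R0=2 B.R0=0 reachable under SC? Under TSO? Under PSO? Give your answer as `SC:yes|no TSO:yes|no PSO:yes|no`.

SC:yes TSO:yes PSO:yes

outcome vector order: (A.R0,B.R0)
[SC] allowed = {01, 20, 21}
[TSO] allowed = {00, 01, 20, 21}
[PSO] allowed = {00, 01, 20, 21}
target 20 ∈ {SC,TSO,PSO}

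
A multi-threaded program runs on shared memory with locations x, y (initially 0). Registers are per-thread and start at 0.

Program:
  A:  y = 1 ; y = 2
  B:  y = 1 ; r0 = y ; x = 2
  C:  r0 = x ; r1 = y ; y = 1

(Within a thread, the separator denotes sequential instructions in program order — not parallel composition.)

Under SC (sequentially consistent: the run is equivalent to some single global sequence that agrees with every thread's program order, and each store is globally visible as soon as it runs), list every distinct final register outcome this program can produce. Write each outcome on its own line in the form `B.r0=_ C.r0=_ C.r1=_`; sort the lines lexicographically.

outcome vector order: (B.r0,C.r0,C.r1)
|SC outcomes| = 9

B.r0=1 C.r0=0 C.r1=0
B.r0=1 C.r0=0 C.r1=1
B.r0=1 C.r0=0 C.r1=2
B.r0=1 C.r0=2 C.r1=1
B.r0=1 C.r0=2 C.r1=2
B.r0=2 C.r0=0 C.r1=0
B.r0=2 C.r0=0 C.r1=1
B.r0=2 C.r0=0 C.r1=2
B.r0=2 C.r0=2 C.r1=2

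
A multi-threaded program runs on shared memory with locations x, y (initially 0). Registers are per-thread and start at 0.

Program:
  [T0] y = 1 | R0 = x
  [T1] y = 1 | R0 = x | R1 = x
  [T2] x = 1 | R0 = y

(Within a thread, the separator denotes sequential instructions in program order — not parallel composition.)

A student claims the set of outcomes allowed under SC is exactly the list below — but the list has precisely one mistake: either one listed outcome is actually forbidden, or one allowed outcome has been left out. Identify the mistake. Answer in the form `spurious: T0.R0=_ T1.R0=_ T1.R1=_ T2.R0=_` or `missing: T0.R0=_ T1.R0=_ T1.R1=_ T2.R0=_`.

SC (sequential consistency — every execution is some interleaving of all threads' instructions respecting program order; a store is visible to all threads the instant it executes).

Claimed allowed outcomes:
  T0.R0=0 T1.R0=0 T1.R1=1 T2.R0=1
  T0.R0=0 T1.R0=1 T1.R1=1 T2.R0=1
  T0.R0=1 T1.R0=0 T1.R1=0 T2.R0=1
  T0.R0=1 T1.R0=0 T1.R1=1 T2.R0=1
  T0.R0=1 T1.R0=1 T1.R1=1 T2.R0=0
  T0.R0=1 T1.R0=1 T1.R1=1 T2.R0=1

missing: T0.R0=0 T1.R0=0 T1.R1=0 T2.R0=1

outcome vector order: (T0.R0,T1.R0,T1.R1,T2.R0)
[SC] allowed = {<0 0 0 1>, <0 0 1 1>, <0 1 1 1>, <1 0 0 1>, <1 0 1 1>, <1 1 1 0>, <1 1 1 1>}
SC∖claimed = {<0 0 0 1>}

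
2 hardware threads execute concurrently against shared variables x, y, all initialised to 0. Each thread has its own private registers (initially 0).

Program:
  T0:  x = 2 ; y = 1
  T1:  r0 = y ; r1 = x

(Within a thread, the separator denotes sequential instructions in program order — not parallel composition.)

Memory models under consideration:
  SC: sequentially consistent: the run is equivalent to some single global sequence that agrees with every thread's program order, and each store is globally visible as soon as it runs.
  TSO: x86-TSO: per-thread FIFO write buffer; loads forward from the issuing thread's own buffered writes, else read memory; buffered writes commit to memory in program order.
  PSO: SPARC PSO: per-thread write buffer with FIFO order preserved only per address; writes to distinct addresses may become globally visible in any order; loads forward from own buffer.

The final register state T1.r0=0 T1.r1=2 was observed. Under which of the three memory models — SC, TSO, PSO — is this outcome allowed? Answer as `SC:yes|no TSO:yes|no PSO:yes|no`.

SC:yes TSO:yes PSO:yes

outcome vector order: (T1.r0,T1.r1)
[SC] allowed = {<0 0>, <0 2>, <1 2>}
[TSO] allowed = {<0 0>, <0 2>, <1 2>}
[PSO] allowed = {<0 0>, <0 2>, <1 0>, <1 2>}
target <0 2> ∈ {SC,TSO,PSO}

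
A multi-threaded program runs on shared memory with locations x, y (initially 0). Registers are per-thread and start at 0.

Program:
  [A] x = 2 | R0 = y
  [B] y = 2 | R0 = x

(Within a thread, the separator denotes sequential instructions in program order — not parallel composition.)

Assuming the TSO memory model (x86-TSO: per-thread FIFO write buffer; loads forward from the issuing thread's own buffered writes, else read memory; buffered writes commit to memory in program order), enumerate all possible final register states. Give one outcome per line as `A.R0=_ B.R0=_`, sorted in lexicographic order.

A.R0=0 B.R0=0
A.R0=0 B.R0=2
A.R0=2 B.R0=0
A.R0=2 B.R0=2

outcome vector order: (A.R0,B.R0)
|TSO outcomes| = 4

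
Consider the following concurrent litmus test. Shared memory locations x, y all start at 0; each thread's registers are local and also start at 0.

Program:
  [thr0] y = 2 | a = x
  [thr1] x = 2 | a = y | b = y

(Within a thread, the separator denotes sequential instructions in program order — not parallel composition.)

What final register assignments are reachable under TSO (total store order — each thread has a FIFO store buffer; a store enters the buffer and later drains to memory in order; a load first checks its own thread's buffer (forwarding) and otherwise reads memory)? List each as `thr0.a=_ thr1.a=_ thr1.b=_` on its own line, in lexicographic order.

thr0.a=0 thr1.a=0 thr1.b=0
thr0.a=0 thr1.a=0 thr1.b=2
thr0.a=0 thr1.a=2 thr1.b=2
thr0.a=2 thr1.a=0 thr1.b=0
thr0.a=2 thr1.a=0 thr1.b=2
thr0.a=2 thr1.a=2 thr1.b=2

outcome vector order: (thr0.a,thr1.a,thr1.b)
|TSO outcomes| = 6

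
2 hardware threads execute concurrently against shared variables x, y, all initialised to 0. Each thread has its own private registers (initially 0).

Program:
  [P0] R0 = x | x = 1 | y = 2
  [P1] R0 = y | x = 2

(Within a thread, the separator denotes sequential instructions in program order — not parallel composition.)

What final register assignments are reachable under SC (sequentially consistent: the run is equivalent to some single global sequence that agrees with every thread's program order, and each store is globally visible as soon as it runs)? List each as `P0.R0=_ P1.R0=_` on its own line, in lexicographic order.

P0.R0=0 P1.R0=0
P0.R0=0 P1.R0=2
P0.R0=2 P1.R0=0

outcome vector order: (P0.R0,P1.R0)
|SC outcomes| = 3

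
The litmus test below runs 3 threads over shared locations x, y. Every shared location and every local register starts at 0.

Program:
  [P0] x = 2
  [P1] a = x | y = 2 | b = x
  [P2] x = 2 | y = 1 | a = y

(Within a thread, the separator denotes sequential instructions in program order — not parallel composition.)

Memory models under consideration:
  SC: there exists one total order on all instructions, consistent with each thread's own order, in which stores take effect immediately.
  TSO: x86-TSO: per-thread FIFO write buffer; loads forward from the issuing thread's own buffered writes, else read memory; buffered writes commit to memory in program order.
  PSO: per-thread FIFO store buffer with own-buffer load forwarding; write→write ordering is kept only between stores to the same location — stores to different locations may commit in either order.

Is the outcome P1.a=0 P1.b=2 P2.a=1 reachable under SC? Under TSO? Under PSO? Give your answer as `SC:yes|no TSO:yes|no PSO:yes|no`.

SC:yes TSO:yes PSO:yes

outcome vector order: (P1.a,P1.b,P2.a)
SC (5): <0 0 1>; <0 2 1>; <0 2 2>; <2 2 1>; <2 2 2>
TSO (6): <0 0 1>; <0 0 2>; <0 2 1>; <0 2 2>; <2 2 1>; <2 2 2>
PSO (6): <0 0 1>; <0 0 2>; <0 2 1>; <0 2 2>; <2 2 1>; <2 2 2>
target <0 2 1> ∈ {SC,TSO,PSO}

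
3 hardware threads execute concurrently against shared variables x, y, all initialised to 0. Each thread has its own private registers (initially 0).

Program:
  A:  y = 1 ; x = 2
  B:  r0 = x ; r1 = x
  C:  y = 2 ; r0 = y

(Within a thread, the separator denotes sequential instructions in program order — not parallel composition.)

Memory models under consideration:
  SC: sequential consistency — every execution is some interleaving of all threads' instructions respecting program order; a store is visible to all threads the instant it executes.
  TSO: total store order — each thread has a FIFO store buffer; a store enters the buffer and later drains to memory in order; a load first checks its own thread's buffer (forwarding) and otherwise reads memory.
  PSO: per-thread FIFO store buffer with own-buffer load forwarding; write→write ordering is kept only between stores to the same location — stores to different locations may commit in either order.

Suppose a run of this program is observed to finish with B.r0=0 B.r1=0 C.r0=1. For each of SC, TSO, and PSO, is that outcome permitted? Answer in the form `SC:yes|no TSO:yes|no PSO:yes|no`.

outcome vector order: (B.r0,B.r1,C.r0)
SC (6): 0/0/1; 0/0/2; 0/2/1; 0/2/2; 2/2/1; 2/2/2
TSO (6): 0/0/1; 0/0/2; 0/2/1; 0/2/2; 2/2/1; 2/2/2
PSO (6): 0/0/1; 0/0/2; 0/2/1; 0/2/2; 2/2/1; 2/2/2
target 0/0/1 ∈ {SC,TSO,PSO}

SC:yes TSO:yes PSO:yes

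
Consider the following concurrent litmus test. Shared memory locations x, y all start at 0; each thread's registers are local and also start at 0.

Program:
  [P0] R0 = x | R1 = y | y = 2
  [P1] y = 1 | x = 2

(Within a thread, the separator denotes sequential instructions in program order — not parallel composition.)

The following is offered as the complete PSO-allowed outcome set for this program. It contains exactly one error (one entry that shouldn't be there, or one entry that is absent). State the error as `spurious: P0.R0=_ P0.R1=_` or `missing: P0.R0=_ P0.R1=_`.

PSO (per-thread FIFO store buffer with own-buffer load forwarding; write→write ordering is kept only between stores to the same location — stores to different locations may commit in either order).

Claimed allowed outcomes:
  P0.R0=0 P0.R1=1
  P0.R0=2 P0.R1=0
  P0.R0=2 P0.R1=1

outcome vector order: (P0.R0,P0.R1)
[PSO] allowed = {(0,0) (0,1) (2,0) (2,1)}
PSO∖claimed = {(0,0)}

missing: P0.R0=0 P0.R1=0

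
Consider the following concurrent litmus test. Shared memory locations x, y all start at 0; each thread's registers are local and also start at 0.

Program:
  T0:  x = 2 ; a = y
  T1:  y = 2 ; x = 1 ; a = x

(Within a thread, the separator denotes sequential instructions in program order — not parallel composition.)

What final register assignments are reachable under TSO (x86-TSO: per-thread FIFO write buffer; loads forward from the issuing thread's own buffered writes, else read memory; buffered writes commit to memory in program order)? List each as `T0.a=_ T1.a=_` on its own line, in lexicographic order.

outcome vector order: (T0.a,T1.a)
|TSO outcomes| = 4

T0.a=0 T1.a=1
T0.a=0 T1.a=2
T0.a=2 T1.a=1
T0.a=2 T1.a=2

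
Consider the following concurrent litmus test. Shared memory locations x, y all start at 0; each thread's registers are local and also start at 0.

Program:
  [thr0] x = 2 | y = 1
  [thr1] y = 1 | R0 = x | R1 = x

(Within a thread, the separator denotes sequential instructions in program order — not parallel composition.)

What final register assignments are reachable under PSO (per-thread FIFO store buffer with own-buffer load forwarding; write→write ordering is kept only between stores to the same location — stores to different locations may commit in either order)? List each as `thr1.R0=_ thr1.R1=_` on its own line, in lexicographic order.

outcome vector order: (thr1.R0,thr1.R1)
|PSO outcomes| = 3

thr1.R0=0 thr1.R1=0
thr1.R0=0 thr1.R1=2
thr1.R0=2 thr1.R1=2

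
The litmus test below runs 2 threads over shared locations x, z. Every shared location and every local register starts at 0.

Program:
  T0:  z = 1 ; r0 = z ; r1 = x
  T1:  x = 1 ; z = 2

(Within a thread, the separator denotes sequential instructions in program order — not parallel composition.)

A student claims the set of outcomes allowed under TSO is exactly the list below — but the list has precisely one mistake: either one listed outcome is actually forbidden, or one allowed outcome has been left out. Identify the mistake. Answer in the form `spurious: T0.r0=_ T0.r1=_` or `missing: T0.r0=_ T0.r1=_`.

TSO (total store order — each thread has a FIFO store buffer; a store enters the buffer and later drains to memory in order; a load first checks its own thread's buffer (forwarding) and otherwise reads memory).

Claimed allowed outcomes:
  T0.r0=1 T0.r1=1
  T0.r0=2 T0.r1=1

missing: T0.r0=1 T0.r1=0

outcome vector order: (T0.r0,T0.r1)
[TSO] allowed = {1/0 1/1 2/1}
TSO∖claimed = {1/0}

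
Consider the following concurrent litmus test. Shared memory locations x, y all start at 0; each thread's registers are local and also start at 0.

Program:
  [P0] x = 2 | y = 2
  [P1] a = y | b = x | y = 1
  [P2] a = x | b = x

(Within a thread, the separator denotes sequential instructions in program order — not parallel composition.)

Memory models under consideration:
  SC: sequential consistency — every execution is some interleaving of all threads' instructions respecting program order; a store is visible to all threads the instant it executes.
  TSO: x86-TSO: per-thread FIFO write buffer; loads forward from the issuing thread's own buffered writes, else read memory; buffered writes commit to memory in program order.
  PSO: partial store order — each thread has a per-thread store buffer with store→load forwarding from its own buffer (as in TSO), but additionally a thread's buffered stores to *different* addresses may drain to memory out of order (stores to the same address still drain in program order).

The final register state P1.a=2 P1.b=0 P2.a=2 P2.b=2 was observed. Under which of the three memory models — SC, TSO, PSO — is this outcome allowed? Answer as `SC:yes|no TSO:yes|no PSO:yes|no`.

outcome vector order: (P1.a,P1.b,P2.a,P2.b)
SC: 9 outcomes — {(0,0,0,0), (0,0,0,2), (0,0,2,2), (0,2,0,0), (0,2,0,2), (0,2,2,2), (2,2,0,0), (2,2,0,2), (2,2,2,2)}
TSO: 9 outcomes — {(0,0,0,0), (0,0,0,2), (0,0,2,2), (0,2,0,0), (0,2,0,2), (0,2,2,2), (2,2,0,0), (2,2,0,2), (2,2,2,2)}
PSO: 12 outcomes — {(0,0,0,0), (0,0,0,2), (0,0,2,2), (0,2,0,0), (0,2,0,2), (0,2,2,2), (2,0,0,0), (2,0,0,2), (2,0,2,2), (2,2,0,0), (2,2,0,2), (2,2,2,2)}
target (2,0,2,2) ∈ {PSO}

SC:no TSO:no PSO:yes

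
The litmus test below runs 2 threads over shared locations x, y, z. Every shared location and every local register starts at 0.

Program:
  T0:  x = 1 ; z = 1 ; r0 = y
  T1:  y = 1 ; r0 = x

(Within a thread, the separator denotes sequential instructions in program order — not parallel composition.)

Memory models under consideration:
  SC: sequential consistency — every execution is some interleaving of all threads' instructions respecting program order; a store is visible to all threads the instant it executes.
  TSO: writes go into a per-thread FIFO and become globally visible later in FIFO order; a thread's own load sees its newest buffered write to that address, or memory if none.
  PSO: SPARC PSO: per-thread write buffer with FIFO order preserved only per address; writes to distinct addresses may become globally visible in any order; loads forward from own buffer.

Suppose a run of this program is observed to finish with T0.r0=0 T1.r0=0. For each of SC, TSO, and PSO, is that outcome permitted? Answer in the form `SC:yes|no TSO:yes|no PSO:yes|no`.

outcome vector order: (T0.r0,T1.r0)
SC (3): 0/1 1/0 1/1
TSO (4): 0/0 0/1 1/0 1/1
PSO (4): 0/0 0/1 1/0 1/1
target 0/0 ∈ {TSO,PSO}

SC:no TSO:yes PSO:yes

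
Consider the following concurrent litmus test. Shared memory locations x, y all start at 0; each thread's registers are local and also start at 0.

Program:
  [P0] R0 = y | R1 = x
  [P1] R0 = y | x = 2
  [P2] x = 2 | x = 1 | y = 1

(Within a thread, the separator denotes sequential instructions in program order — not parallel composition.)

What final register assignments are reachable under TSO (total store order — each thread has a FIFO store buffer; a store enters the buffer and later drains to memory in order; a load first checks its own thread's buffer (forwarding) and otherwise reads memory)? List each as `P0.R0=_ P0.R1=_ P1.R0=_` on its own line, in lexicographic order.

outcome vector order: (P0.R0,P0.R1,P1.R0)
|TSO outcomes| = 10

P0.R0=0 P0.R1=0 P1.R0=0
P0.R0=0 P0.R1=0 P1.R0=1
P0.R0=0 P0.R1=1 P1.R0=0
P0.R0=0 P0.R1=1 P1.R0=1
P0.R0=0 P0.R1=2 P1.R0=0
P0.R0=0 P0.R1=2 P1.R0=1
P0.R0=1 P0.R1=1 P1.R0=0
P0.R0=1 P0.R1=1 P1.R0=1
P0.R0=1 P0.R1=2 P1.R0=0
P0.R0=1 P0.R1=2 P1.R0=1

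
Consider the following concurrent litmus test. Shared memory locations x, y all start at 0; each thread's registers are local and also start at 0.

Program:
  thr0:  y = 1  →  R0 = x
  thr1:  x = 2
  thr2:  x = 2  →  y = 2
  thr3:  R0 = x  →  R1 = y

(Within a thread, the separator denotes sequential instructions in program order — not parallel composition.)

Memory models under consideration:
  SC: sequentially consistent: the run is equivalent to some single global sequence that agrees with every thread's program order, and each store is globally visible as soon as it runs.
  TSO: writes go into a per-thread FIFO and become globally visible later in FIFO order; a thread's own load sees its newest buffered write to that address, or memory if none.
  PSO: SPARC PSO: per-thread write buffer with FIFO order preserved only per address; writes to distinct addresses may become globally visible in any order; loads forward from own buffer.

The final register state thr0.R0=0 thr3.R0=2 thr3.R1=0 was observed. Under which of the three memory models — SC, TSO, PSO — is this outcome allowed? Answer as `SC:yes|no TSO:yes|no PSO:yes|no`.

SC:no TSO:yes PSO:yes

outcome vector order: (thr0.R0,thr3.R0,thr3.R1)
SC (11): <0 0 0>; <0 0 1>; <0 0 2>; <0 2 1>; <0 2 2>; <2 0 0>; <2 0 1>; <2 0 2>; <2 2 0>; <2 2 1>; <2 2 2>
TSO (12): <0 0 0>; <0 0 1>; <0 0 2>; <0 2 0>; <0 2 1>; <0 2 2>; <2 0 0>; <2 0 1>; <2 0 2>; <2 2 0>; <2 2 1>; <2 2 2>
PSO (12): <0 0 0>; <0 0 1>; <0 0 2>; <0 2 0>; <0 2 1>; <0 2 2>; <2 0 0>; <2 0 1>; <2 0 2>; <2 2 0>; <2 2 1>; <2 2 2>
target <0 2 0> ∈ {TSO,PSO}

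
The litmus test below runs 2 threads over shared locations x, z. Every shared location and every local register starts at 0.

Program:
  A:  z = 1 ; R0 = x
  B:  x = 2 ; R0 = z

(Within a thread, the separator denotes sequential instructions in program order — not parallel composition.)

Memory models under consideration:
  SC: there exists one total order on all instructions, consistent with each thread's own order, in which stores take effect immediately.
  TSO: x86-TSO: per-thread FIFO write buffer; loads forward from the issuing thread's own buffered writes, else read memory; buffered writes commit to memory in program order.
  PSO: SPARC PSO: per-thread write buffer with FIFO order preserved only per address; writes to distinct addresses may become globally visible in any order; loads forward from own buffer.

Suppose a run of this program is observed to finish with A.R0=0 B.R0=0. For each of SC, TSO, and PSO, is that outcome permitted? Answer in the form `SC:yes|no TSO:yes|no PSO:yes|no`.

outcome vector order: (A.R0,B.R0)
SC (3): <0 1>, <2 0>, <2 1>
TSO (4): <0 0>, <0 1>, <2 0>, <2 1>
PSO (4): <0 0>, <0 1>, <2 0>, <2 1>
target <0 0> ∈ {TSO,PSO}

SC:no TSO:yes PSO:yes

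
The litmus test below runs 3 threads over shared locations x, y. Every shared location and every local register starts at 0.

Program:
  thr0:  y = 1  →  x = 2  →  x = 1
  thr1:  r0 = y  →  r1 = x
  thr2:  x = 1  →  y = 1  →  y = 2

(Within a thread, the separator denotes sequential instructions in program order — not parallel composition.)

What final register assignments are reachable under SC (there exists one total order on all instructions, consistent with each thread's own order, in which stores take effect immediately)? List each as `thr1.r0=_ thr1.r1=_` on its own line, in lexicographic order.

outcome vector order: (thr1.r0,thr1.r1)
|SC outcomes| = 8

thr1.r0=0 thr1.r1=0
thr1.r0=0 thr1.r1=1
thr1.r0=0 thr1.r1=2
thr1.r0=1 thr1.r1=0
thr1.r0=1 thr1.r1=1
thr1.r0=1 thr1.r1=2
thr1.r0=2 thr1.r1=1
thr1.r0=2 thr1.r1=2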